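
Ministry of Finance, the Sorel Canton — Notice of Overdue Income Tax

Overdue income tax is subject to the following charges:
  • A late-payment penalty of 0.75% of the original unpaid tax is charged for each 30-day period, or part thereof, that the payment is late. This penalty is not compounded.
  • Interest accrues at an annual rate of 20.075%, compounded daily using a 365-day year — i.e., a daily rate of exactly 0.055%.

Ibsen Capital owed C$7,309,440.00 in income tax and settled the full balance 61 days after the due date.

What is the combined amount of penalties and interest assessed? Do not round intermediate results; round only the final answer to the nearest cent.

C$413,784.55

Penalty periods: ⌈61/30⌉ = 3; penalty = 3 × 0.75% × C$7,309,440.00 = C$164,462.40
Interest: C$7,309,440.00 × ((1 + 0.00055)^61 − 1) = C$7,309,440.00 × 0.03410961… = C$249,322.1542…
Penalties + interest = C$164,462.4000 + C$249,322.1542… = C$413,784.55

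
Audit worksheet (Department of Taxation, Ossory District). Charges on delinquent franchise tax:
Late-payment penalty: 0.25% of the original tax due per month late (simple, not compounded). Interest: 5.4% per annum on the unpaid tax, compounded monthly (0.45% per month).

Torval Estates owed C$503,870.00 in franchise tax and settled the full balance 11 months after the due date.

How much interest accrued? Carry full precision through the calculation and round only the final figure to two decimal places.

C$25,510.39

Interest: C$503,870.00 × ((1 + 0.0045)^11 − 1) = C$503,870.00 × 0.0506289… = C$25,510.3948…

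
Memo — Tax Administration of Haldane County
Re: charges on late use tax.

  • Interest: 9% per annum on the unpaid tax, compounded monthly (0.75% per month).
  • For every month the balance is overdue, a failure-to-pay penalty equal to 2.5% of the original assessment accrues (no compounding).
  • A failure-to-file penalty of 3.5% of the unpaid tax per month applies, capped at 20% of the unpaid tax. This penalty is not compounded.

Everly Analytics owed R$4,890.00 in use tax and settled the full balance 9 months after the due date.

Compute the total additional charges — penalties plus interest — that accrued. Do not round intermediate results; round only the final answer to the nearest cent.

R$2,418.40

Failure-to-file: 9 × 3.5% × R$4,890.00 = R$1,540.35, capped at 20% × R$4,890.00 = R$978.00
Failure-to-pay penalty = 2.5% × R$4,890.00 × 9 mo = R$1,100.25
Interest: R$4,890.00 × ((1 + 0.0075)^9 − 1) = R$4,890.00 × 0.0695608… = R$340.1525…
Penalties + interest = R$2,078.2500 + R$340.1525… = R$2,418.40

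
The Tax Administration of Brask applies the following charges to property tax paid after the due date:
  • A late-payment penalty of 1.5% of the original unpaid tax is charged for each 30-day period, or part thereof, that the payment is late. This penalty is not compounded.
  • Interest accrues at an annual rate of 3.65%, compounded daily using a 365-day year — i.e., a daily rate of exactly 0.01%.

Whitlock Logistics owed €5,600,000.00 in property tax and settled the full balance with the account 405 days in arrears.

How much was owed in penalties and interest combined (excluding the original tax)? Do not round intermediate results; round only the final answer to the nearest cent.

Penalty periods: ⌈405/30⌉ = 14; penalty = 14 × 1.5% × €5,600,000.00 = €1,176,000.00
Interest: €5,600,000.00 × ((1 + 0.0001)^405 − 1) = €5,600,000.00 × 0.04132920… = €231,443.5264…
Penalties + interest = €1,176,000.0000 + €231,443.5264… = €1,407,443.53

€1,407,443.53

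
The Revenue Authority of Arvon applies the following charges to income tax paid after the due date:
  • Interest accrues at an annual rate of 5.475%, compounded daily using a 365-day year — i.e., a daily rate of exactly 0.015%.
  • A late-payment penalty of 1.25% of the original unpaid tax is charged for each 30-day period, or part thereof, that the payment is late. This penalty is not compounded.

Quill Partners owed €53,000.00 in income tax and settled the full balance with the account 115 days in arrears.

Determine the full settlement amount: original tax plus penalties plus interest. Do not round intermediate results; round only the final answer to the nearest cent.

€56,572.11

Penalty periods: ⌈115/30⌉ = 4; penalty = 4 × 1.25% × €53,000.00 = €2,650.00
Interest: €53,000.00 × ((1 + 0.00015)^115 − 1) = €53,000.00 × 0.01739832… = €922.1112…
Total = €53,000.00 + €2,650.0000 + €922.1112… = €56,572.11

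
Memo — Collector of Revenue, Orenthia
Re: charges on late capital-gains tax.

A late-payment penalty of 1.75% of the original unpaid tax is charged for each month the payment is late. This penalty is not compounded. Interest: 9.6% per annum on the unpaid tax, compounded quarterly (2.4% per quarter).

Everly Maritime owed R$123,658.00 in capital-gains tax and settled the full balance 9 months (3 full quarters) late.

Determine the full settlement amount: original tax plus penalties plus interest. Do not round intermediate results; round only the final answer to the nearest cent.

R$152,252.90

Late-payment penalty = 1.75% × R$123,658.00 × 9 mo = R$19,476.14…
Interest: R$123,658.00 × ((1 + 0.024)^3 − 1) = R$123,658.00 × 0.0737418… = R$9,118.7665…
Total = R$123,658.00 + R$19,476.1350 + R$9,118.7665… = R$152,252.90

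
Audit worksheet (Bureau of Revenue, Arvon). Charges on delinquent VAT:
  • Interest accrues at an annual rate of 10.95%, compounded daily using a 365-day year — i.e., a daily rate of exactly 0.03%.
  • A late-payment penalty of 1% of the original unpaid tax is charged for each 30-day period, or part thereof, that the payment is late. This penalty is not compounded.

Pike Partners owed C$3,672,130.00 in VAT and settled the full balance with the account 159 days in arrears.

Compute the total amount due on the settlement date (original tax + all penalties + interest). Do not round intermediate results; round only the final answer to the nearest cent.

C$4,071,835.65

Penalty periods: ⌈159/30⌉ = 6; penalty = 6 × 1% × C$3,672,130.00 = C$220,327.80
Interest: C$3,672,130.00 × ((1 + 0.0003)^159 − 1) = C$3,672,130.00 × 0.04884845… = C$179,377.8525…
Total = C$3,672,130.00 + C$220,327.8000 + C$179,377.8525… = C$4,071,835.65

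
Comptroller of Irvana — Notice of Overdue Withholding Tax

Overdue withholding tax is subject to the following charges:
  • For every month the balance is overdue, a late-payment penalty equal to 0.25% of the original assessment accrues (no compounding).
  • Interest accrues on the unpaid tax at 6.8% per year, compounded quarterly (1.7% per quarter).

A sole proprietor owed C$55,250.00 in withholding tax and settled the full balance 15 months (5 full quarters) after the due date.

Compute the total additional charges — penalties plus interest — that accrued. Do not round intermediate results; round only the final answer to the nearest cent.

C$6,930.54

Late-payment penalty: 15 × 0.25% × C$55,250.00 = C$2,071.88…
Interest: C$55,250.00 × ((1 + 0.017)^5 − 1) = C$55,250.00 × 0.0879395… = C$4,858.6601…
Penalties + interest = C$2,071.8750 + C$4,858.6601… = C$6,930.54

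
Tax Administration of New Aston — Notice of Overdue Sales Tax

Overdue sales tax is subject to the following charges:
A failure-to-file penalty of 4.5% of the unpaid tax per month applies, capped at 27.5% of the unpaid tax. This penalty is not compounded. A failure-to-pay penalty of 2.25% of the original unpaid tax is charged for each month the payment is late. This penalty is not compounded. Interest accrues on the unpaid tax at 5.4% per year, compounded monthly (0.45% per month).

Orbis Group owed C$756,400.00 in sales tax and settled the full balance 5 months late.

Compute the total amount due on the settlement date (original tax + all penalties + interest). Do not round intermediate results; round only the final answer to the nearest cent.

C$1,028,857.86

Failure-to-file: 5 × 4.5% × C$756,400.00 = C$170,190.00 (under the 27.5% cap)
Failure-to-pay penalty = 2.25% × C$756,400.00 × 5 mo = C$85,095.00
Interest: C$756,400.00 × ((1 + 0.0045)^5 − 1) = C$756,400.00 × 0.0227034… = C$17,172.8618…
Total = C$756,400.00 + C$255,285.0000 + C$17,172.8618… = C$1,028,857.86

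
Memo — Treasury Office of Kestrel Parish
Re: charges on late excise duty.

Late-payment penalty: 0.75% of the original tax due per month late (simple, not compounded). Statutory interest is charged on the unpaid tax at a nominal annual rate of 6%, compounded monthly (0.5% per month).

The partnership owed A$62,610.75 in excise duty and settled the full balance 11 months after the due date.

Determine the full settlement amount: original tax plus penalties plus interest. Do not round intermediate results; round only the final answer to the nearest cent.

Late-payment penalty: 11 × 0.75% × A$62,610.75 = A$5,165.39…
Interest: A$62,610.75 × ((1 + 0.005)^11 − 1) = A$62,610.75 × 0.0563958… = A$3,530.9854…
Total = A$62,610.75 + A$5,165.3869… + A$3,530.9854… = A$71,307.12

A$71,307.12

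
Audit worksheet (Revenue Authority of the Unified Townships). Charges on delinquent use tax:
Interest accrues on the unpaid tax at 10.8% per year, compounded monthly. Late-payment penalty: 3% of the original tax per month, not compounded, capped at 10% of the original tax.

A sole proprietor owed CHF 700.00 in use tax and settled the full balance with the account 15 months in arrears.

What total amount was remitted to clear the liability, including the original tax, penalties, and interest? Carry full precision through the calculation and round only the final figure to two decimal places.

CHF 870.69

Penalty (uncapped): 15 × 3% × CHF 700.00 = CHF 315.00; cap = 10% × CHF 700.00 = CHF 70.00 → penalty = CHF 70.00
Interest (10.8%/yr ÷ 12 = 0.9%/month): CHF 700.00 × ((1 + 0.009)^15 − 1) = CHF 100.6921…
Total = CHF 700.00 + CHF 70.0000 + CHF 100.6921… = CHF 870.69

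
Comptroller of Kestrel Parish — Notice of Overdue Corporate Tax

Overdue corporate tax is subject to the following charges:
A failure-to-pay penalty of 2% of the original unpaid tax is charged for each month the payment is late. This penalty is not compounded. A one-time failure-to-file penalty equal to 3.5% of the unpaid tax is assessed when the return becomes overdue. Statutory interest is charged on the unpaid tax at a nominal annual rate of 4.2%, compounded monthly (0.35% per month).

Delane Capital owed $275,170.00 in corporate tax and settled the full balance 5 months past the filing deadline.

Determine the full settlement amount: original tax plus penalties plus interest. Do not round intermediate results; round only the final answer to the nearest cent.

$317,167.25

Failure-to-file penalty: 3.5% × $275,170.00 = $9,630.95
Failure-to-pay penalty = 2% × $275,170.00 × 5 mo = $27,517.00
Interest: $275,170.00 × ((1 + 0.0035)^5 − 1) = $275,170.00 × 0.0176229… = $4,849.3015…
Total = $275,170.00 + $37,147.9500 + $4,849.3015… = $317,167.25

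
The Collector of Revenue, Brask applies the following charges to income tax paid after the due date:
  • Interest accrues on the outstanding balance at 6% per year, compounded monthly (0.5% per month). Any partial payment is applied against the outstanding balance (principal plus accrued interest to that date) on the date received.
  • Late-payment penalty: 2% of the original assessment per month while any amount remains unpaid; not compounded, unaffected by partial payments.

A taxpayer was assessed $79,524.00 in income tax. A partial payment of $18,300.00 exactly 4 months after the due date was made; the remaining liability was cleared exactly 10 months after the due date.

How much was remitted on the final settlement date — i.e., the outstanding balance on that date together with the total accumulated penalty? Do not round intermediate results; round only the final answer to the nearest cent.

$80,639.76

Balance at month 4: $79,524.0000 × (1 + 0.005)^4 = $81,126.4484…
After $18,300.00 payment: $81,126.4484… − $18,300.00 = $62,826.4484…
Balance at month 10: $62,826.4484… × (1 + 0.005)^6 = $64,734.9594…
Penalty: 10 × 2% × $79,524.00 = $15,904.80
Final settlement = outstanding balance + penalty = $64,734.9594… + $15,904.80 = $80,639.76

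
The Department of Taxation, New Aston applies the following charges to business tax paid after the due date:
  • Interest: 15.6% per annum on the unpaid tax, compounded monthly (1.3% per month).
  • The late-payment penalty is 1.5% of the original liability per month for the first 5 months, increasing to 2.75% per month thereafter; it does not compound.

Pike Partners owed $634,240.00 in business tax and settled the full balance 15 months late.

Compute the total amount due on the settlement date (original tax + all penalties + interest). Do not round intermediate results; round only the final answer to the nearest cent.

Penalty, months 1–5: 5 × 1.5% × $634,240.00 = $47,568.00
Penalty, months 6–15: 10 × 2.75% × $634,240.00 = $174,416.00
Interest: $634,240.00 × ((1 + 0.013)^15 − 1) = $634,240.00 × 0.2137848… = $135,590.8464…
Total = $634,240.00 + $221,984.0000 + $135,590.8464… = $991,814.85

$991,814.85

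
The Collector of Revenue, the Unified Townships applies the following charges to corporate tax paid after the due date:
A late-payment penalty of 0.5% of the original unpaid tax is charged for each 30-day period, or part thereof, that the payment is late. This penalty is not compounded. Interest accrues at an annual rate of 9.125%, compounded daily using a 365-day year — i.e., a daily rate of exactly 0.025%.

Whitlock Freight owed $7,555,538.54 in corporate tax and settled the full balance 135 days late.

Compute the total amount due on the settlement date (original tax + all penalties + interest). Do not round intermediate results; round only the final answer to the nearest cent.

$8,003,745.40

Penalty periods: ⌈135/30⌉ = 5; penalty = 5 × 0.5% × $7,555,538.54 = $188,888.46…
Interest: $7,555,538.54 × ((1 + 0.00025)^135 − 1) = $7,555,538.54 × 0.03432163… = $259,318.3988…
Total = $7,555,538.54 + $188,888.4635 + $259,318.3988… = $8,003,745.40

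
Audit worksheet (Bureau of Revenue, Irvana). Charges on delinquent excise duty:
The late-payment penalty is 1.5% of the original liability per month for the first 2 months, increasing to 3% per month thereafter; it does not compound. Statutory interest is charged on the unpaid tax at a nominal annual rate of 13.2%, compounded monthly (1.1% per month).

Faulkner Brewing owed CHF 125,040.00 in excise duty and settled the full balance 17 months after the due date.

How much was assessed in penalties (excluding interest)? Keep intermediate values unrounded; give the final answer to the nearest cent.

Penalty, months 1–2: 2 × 1.5% × CHF 125,040.00 = CHF 3,751.20
Penalty, months 3–17: 15 × 3% × CHF 125,040.00 = CHF 56,268.00
Total penalty = CHF 3,751.20 + CHF 56,268.00 = CHF 60,019.20

CHF 60,019.20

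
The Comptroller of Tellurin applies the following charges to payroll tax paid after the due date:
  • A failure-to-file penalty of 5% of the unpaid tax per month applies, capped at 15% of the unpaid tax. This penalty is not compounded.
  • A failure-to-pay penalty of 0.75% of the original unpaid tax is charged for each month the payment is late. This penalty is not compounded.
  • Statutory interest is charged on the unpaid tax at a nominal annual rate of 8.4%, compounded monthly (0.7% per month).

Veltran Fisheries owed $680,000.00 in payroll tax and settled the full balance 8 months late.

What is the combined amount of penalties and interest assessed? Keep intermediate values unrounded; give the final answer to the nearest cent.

Failure-to-file: 8 × 5% × $680,000.00 = $272,000.00, capped at 15% × $680,000.00 = $102,000.00
Failure-to-pay penalty = 0.75% × $680,000.00 × 8 mo = $40,800.00
Interest: $680,000.00 × ((1 + 0.007)^8 − 1) = $680,000.00 × 0.0573914… = $39,026.1364…
Penalties + interest = $142,800.0000 + $39,026.1364… = $181,826.14

$181,826.14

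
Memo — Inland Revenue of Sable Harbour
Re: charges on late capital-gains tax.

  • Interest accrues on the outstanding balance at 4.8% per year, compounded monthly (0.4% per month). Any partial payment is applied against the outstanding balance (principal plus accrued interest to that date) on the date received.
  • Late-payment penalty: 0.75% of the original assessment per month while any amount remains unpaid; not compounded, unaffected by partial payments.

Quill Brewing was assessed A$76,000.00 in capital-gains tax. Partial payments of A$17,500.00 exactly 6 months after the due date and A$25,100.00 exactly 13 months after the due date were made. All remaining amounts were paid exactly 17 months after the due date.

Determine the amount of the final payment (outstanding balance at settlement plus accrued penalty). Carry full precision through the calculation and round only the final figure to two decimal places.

A$47,237.13

Balance at month 6: A$76,000.0000 × (1 + 0.004)^6 = A$77,842.3376…
After A$17,500.00 payment: A$77,842.3376… − A$17,500.00 = A$60,342.3376…
Balance at month 13: A$60,342.3376… × (1 + 0.004)^7 = A$62,052.3338…
After A$25,100.00 payment: A$62,052.3338… − A$25,100.00 = A$36,952.3338…
Balance at month 17: A$36,952.3338… × (1 + 0.004)^4 = A$37,547.1280…
Penalty: 17 × 0.75% × A$76,000.00 = A$9,690.00
Final settlement = outstanding balance + penalty = A$37,547.1280… + A$9,690.00 = A$47,237.13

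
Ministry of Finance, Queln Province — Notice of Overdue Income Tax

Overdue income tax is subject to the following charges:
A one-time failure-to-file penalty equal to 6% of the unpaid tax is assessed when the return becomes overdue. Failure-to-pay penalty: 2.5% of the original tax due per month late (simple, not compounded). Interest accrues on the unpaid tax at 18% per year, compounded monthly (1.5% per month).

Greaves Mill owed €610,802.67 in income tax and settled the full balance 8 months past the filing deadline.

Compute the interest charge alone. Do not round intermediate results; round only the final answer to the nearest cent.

Interest: €610,802.67 × ((1 + 0.015)^8 − 1) = €610,802.67 × 0.1264926… = €77,262.0096…

€77,262.01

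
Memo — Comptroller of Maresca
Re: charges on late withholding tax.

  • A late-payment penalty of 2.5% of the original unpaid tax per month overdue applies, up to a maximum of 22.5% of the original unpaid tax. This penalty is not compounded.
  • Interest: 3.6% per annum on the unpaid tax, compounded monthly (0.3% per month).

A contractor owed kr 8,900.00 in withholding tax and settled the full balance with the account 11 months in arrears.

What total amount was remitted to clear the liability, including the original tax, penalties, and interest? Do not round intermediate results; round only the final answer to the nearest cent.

Penalty (uncapped): 11 × 2.5% × kr 8,900.00 = kr 2,447.50; cap = 22.5% × kr 8,900.00 = kr 2,002.50 → penalty = kr 2,002.50
Interest: kr 8,900.00 × ((1 + 0.003)^11 − 1) = kr 8,900.00 × 0.0334995… = kr 298.1454…
Total = kr 8,900.00 + kr 2,002.5000 + kr 298.1454… = kr 11,200.65

kr 11,200.65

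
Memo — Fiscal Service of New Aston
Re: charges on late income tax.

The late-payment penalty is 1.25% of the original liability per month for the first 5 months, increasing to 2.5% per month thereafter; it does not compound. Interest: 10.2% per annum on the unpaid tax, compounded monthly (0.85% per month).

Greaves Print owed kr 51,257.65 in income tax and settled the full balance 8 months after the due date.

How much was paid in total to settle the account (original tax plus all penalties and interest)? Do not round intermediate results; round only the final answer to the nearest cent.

kr 61,896.57

Penalty, months 1–5: 5 × 1.25% × kr 51,257.65 = kr 3,203.60…
Penalty, months 6–8: 3 × 2.5% × kr 51,257.65 = kr 3,844.32…
Interest: kr 51,257.65 × ((1 + 0.0085)^8 − 1) = kr 51,257.65 × 0.0700578… = kr 3,590.9961…
Total = kr 51,257.65 + kr 7,047.9269… + kr 3,590.9961… = kr 61,896.57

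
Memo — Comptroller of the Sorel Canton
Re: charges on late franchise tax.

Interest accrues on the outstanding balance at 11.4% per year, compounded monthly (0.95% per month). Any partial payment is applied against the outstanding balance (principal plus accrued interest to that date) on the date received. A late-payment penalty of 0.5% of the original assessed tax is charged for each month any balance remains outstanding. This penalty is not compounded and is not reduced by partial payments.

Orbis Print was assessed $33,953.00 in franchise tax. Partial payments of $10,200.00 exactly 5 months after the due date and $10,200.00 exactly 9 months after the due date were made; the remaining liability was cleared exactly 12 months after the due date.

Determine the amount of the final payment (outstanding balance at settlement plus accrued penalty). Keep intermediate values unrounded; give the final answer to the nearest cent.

Balance at month 5: $33,953.0000 × (1 + 0.0095)^5 = $35,596.7026…
After $10,200.00 payment: $35,596.7026… − $10,200.00 = $25,396.7026…
Balance at month 9: $25,396.7026… × (1 + 0.0095)^4 = $26,375.6169…
After $10,200.00 payment: $26,375.6169… − $10,200.00 = $16,175.6169…
Balance at month 12: $16,175.6169… × (1 + 0.0095)^3 = $16,641.0154…
Penalty: 12 × 0.5% × $33,953.00 = $2,037.18
Final settlement = outstanding balance + penalty = $16,641.0154… + $2,037.18 = $18,678.20

$18,678.20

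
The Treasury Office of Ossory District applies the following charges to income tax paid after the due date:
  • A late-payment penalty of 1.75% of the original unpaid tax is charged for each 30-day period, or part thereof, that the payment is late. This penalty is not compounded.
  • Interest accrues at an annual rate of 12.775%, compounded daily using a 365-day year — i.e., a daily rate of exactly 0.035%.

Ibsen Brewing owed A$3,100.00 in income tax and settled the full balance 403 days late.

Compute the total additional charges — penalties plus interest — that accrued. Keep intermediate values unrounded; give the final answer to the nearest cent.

A$1,229.01

Penalty periods: ⌈403/30⌉ = 14; penalty = 14 × 1.75% × A$3,100.00 = A$759.50
Interest: A$3,100.00 × ((1 + 0.00035)^403 − 1) = A$3,100.00 × 0.15145380… = A$469.5068…
Penalties + interest = A$759.5000 + A$469.5068… = A$1,229.01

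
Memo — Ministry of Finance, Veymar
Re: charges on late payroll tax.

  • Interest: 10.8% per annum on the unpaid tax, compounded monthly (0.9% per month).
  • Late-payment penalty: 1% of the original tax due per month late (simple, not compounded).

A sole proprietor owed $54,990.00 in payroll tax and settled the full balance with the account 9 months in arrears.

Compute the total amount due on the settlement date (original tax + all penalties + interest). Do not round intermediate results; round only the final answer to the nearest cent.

$64,557.05

Late-payment penalty = 1% × $54,990.00 × 9 mo = $4,949.10
Interest: $54,990.00 × ((1 + 0.009)^9 − 1) = $54,990.00 × 0.0839781… = $4,617.9541…
Total = $54,990.00 + $4,949.1000 + $4,617.9541… = $64,557.05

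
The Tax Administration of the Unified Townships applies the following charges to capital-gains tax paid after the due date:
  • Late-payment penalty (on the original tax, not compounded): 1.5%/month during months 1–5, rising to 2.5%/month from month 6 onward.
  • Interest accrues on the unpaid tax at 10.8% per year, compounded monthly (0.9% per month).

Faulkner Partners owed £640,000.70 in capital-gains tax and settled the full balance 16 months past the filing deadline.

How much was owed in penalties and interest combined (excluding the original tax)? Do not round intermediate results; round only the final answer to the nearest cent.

£322,650.24

Penalty, months 1–5: 5 × 1.5% × £640,000.70 = £48,000.05…
Penalty, months 6–16: 11 × 2.5% × £640,000.70 = £176,000.19…
Interest: £640,000.70 × ((1 + 0.009)^16 − 1) = £640,000.70 × 0.1541404… = £98,649.9916…
Penalties + interest = £224,000.2450 + £98,649.9916… = £322,650.24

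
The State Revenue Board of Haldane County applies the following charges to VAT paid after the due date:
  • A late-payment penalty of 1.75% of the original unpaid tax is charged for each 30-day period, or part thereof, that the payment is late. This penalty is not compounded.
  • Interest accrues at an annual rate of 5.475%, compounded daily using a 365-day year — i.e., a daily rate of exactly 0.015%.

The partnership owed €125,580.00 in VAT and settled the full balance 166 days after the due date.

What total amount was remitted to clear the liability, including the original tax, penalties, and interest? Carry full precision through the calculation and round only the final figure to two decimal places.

€141,931.86

Penalty periods: ⌈166/30⌉ = 6; penalty = 6 × 1.75% × €125,580.00 = €13,185.90
Interest: €125,580.00 × ((1 + 0.00015)^166 − 1) = €125,580.00 × 0.02521068… = €3,165.9572…
Total = €125,580.00 + €13,185.9000 + €3,165.9572… = €141,931.86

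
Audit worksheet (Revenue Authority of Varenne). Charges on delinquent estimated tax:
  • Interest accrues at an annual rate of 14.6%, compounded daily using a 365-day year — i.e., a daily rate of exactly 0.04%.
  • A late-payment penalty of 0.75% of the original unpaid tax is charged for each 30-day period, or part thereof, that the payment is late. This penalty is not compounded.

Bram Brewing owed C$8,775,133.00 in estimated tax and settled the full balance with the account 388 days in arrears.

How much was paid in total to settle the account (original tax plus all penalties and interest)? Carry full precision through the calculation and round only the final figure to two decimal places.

C$11,103,660.83

Penalty periods: ⌈388/30⌉ = 13; penalty = 13 × 0.75% × C$8,775,133.00 = C$855,575.47…
Interest: C$8,775,133.00 × ((1 + 0.0004)^388 − 1) = C$8,775,133.00 × 0.16785527… = C$1,472,952.3622…
Total = C$8,775,133.00 + C$855,575.4675 + C$1,472,952.3622… = C$11,103,660.83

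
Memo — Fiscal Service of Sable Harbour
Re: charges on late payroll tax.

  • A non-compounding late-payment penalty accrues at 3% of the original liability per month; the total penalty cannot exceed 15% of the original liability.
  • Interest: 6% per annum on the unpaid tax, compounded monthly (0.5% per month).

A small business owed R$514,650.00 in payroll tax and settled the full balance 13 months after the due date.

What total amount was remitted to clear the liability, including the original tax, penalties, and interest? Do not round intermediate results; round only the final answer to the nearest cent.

Penalty (uncapped): 13 × 3% × R$514,650.00 = R$200,713.50; cap = 15% × R$514,650.00 = R$77,197.50 → penalty = R$77,197.50
Interest: R$514,650.00 × ((1 + 0.005)^13 − 1) = R$514,650.00 × 0.0669862… = R$34,474.4483…
Total = R$514,650.00 + R$77,197.5000 + R$34,474.4483… = R$626,321.95

R$626,321.95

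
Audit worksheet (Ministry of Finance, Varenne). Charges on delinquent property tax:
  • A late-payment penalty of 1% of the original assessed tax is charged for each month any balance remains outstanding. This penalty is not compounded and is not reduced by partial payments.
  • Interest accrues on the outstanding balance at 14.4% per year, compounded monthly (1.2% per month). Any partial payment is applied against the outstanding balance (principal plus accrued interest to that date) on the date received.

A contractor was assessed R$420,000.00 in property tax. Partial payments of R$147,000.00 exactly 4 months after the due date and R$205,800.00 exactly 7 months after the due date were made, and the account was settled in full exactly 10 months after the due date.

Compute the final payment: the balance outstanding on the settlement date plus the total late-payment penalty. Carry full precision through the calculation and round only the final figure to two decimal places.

R$144,005.84

Balance at month 4: R$420,000.0000 × (1 + 0.012)^4 = R$440,525.7917…
After R$147,000.00 payment: R$440,525.7917… − R$147,000.00 = R$293,525.7917…
Balance at month 7: R$293,525.7917… × (1 + 0.012)^3 = R$304,220.0306…
After R$205,800.00 payment: R$304,220.0306… − R$205,800.00 = R$98,420.0306…
Balance at month 10: R$98,420.0306… × (1 + 0.012)^3 = R$102,005.8392…
Penalty: 10 × 1% × R$420,000.00 = R$42,000.00
Final settlement = outstanding balance + penalty = R$102,005.8392… + R$42,000.00 = R$144,005.84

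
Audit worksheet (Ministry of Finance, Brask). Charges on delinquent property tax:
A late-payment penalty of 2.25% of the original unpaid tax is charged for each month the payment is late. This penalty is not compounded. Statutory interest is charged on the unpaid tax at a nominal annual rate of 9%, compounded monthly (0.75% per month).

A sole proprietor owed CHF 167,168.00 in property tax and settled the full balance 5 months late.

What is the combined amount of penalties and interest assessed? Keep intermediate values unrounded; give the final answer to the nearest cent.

Late-payment penalty: 5 × 2.25% × CHF 167,168.00 = CHF 18,806.40
Interest: CHF 167,168.00 × ((1 + 0.0075)^5 − 1) = CHF 167,168.00 × 0.0380667… = CHF 6,363.5399…
Penalties + interest = CHF 18,806.4000 + CHF 6,363.5399… = CHF 25,169.94

CHF 25,169.94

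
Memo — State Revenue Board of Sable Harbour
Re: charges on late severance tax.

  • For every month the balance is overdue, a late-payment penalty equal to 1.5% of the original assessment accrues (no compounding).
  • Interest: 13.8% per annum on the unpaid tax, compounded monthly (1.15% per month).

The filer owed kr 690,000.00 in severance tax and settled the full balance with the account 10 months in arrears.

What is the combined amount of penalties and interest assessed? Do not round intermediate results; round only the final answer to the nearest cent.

Late-payment penalty = 1.5% × kr 690,000.00 × 10 mo = kr 103,500.00
Interest: kr 690,000.00 × ((1 + 0.0115)^10 − 1) = kr 690,000.00 × 0.1211375… = kr 83,584.8606…
Penalties + interest = kr 103,500.0000 + kr 83,584.8606… = kr 187,084.86

kr 187,084.86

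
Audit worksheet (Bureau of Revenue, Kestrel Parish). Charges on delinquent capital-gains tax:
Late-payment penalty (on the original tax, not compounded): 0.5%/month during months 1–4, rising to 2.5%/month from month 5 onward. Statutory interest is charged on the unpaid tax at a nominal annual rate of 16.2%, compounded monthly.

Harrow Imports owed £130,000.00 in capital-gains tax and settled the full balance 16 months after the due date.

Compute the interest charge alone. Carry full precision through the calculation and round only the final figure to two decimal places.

£31,110.34

Interest (16.2%/yr ÷ 12 = 1.35%/month): £130,000.00 × ((1 + 0.0135)^16 − 1) = £31,110.3350…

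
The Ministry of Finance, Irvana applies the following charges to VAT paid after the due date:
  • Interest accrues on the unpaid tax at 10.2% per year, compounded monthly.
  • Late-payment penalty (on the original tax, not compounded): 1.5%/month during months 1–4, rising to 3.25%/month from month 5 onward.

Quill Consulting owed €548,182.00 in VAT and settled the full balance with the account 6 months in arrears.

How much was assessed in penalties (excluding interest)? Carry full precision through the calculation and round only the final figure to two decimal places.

€68,522.75

Penalty, months 1–4: 4 × 1.5% × €548,182.00 = €32,890.92
Penalty, months 5–6: 2 × 3.25% × €548,182.00 = €35,631.83
Total penalty = €32,890.92 + €35,631.83 = €68,522.75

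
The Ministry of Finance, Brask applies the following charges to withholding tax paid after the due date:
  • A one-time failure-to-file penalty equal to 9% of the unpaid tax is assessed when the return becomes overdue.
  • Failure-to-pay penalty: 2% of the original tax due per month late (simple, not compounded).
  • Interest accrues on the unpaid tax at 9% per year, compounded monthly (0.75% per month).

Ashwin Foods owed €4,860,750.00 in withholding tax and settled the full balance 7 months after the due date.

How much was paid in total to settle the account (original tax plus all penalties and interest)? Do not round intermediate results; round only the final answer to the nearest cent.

Failure-to-file penalty: 9% × €4,860,750.00 = €437,467.50
Failure-to-pay penalty: 7 × 2% × €4,860,750.00 = €680,505.00
Interest: €4,860,750.00 × ((1 + 0.0075)^7 − 1) = €4,860,750.00 × 0.0536961… = €261,003.4487…
Total = €4,860,750.00 + €1,117,972.5000 + €261,003.4487… = €6,239,725.95

€6,239,725.95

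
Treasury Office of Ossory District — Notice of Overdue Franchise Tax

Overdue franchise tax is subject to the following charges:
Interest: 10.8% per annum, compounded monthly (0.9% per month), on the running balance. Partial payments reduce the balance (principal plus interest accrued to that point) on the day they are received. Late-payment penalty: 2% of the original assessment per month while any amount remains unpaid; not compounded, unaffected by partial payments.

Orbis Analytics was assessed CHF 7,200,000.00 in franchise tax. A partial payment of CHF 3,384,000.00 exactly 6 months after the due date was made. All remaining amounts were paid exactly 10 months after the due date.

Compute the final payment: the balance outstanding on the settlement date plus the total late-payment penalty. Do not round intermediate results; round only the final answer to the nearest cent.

CHF 5,807,405.37

Balance at month 6: CHF 7,200,000.0000 × (1 + 0.009)^6 = CHF 7,597,653.6871…
After CHF 3,384,000.00 payment: CHF 7,597,653.6871… − CHF 3,384,000.00 = CHF 4,213,653.6871…
Balance at month 10: CHF 4,213,653.6871… × (1 + 0.009)^4 = CHF 4,367,405.3702…
Penalty: 10 × 2% × CHF 7,200,000.00 = CHF 1,440,000.00
Final settlement = outstanding balance + penalty = CHF 4,367,405.3702… + CHF 1,440,000.00 = CHF 5,807,405.37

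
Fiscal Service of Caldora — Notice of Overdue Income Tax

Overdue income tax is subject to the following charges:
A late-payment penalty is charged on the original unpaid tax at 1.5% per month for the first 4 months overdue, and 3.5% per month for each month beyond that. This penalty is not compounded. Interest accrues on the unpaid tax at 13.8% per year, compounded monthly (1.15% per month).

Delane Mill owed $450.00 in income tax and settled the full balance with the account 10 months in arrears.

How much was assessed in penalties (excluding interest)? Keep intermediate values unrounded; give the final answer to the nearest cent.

$121.50

Penalty, months 1–4: 4 × 1.5% × $450.00 = $27.00
Penalty, months 5–10: 6 × 3.5% × $450.00 = $94.50
Total penalty = $27.00 + $94.50 = $121.50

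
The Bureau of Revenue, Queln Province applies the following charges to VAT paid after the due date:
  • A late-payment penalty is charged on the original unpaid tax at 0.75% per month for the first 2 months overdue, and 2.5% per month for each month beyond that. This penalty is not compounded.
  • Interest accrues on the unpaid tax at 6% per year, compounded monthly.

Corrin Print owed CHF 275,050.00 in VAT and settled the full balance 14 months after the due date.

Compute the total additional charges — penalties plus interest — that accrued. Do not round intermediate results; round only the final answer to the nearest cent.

Penalty, months 1–2: 2 × 0.75% × CHF 275,050.00 = CHF 4,125.75
Penalty, months 3–14: 12 × 2.5% × CHF 275,050.00 = CHF 82,515.00
Interest (6%/yr ÷ 12 = 0.5%/month): CHF 275,050.00 × ((1 + 0.005)^14 − 1) = CHF 19,891.9273…
Penalties + interest = CHF 86,640.7500 + CHF 19,891.9273… = CHF 106,532.68

CHF 106,532.68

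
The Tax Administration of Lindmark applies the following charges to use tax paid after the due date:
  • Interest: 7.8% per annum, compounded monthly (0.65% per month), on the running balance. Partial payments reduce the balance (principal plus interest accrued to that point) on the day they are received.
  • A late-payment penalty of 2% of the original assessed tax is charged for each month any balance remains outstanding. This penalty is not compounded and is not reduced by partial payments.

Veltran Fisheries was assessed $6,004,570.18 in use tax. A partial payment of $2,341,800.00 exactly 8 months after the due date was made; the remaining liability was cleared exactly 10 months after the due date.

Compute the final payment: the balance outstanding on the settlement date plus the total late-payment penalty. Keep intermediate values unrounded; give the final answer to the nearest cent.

Balance at month 8: $6,004,570.1800 × (1 + 0.0065)^8 = $6,324,004.3344…
After $2,341,800.00 payment: $6,324,004.3344… − $2,341,800.00 = $3,982,204.3344…
Balance at month 10: $3,982,204.3344… × (1 + 0.0065)^2 = $4,034,141.2389…
Penalty: 10 × 2% × $6,004,570.18 = $1,200,914.04…
Final settlement = outstanding balance + penalty = $4,034,141.2389… + $1,200,914.04… = $5,235,055.27

$5,235,055.27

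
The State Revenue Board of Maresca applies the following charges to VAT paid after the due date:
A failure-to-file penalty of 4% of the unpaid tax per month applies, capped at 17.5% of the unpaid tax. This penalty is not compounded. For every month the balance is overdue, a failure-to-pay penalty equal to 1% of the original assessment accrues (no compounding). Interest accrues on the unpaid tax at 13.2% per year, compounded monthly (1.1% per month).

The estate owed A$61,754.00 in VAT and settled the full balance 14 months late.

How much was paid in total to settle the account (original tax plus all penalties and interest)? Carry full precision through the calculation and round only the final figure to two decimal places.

Failure-to-file: 14 × 4% × A$61,754.00 = A$34,582.24, capped at 17.5% × A$61,754.00 = A$10,806.95
Failure-to-pay penalty: 14 × 1% × A$61,754.00 = A$8,645.56
Interest: A$61,754.00 × ((1 + 0.011)^14 − 1) = A$61,754.00 × 0.1655105… = A$10,220.9334…
Total = A$61,754.00 + A$19,452.5100 + A$10,220.9334… = A$91,427.44

A$91,427.44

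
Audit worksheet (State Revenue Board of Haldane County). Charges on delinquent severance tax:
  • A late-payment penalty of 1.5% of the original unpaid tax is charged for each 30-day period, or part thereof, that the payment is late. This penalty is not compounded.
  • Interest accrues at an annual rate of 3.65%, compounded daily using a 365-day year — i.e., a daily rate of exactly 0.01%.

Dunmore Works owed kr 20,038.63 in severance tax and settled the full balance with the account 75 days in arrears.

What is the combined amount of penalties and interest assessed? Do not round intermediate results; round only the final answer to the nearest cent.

Penalty periods: ⌈75/30⌉ = 3; penalty = 3 × 1.5% × kr 20,038.63 = kr 901.74…
Interest: kr 20,038.63 × ((1 + 0.0001)^75 − 1) = kr 20,038.63 × 0.00752782… = kr 150.8472…
Penalties + interest = kr 901.7384… + kr 150.8472… = kr 1,052.59

kr 1,052.59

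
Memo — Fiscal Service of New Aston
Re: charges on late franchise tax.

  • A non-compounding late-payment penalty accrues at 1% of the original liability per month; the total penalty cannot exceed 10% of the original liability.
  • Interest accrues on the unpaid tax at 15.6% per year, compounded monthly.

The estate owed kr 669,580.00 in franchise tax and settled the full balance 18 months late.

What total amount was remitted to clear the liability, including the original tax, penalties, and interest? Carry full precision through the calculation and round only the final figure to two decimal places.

kr 911,794.15

Penalty (uncapped): 18 × 1% × kr 669,580.00 = kr 120,524.40; cap = 10% × kr 669,580.00 = kr 66,958.00 → penalty = kr 66,958.00
Interest (15.6%/yr ÷ 12 = 1.3%/month): kr 669,580.00 × ((1 + 0.013)^18 − 1) = kr 175,256.1515…
Total = kr 669,580.00 + kr 66,958.0000 + kr 175,256.1515… = kr 911,794.15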